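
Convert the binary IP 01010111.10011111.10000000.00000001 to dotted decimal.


01010111 = 87
10011111 = 159
10000000 = 128
00000001 = 1
IP: 87.159.128.1


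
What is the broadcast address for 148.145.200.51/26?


Network: 148.145.200.0/26
Host bits = 6
Set all host bits to 1:
Broadcast: 148.145.200.63


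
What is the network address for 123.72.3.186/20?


IP:   01111011.01001000.00000011.10111010
Mask: 11111111.11111111.11110000.00000000
AND operation:
Net:  01111011.01001000.00000000.00000000
Network: 123.72.0.0/20


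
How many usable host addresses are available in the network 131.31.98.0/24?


Host bits = 32 - 24 = 8
Total addresses = 2^8 = 256
Usable = total - 2 (network and broadcast)
Usable hosts: 254


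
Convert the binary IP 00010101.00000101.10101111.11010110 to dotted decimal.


00010101 = 21
00000101 = 5
10101111 = 175
11010110 = 214
IP: 21.5.175.214


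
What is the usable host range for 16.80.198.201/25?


Network: 16.80.198.128
Broadcast: 16.80.198.255
First usable = network + 1
Last usable = broadcast - 1
Range: 16.80.198.129 to 16.80.198.254


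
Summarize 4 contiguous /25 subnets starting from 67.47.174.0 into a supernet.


Original prefix: /25
Number of subnets: 4 = 2^2
New prefix = 25 - 2 = 23
Supernet: 67.47.174.0/23


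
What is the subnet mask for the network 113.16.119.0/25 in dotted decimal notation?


/25 means 25 network bits, 7 host bits
Binary: 11111111111111111111111110000000
Mask: 255.255.255.128


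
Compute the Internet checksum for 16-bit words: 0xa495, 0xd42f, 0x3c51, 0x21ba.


Sum all words (with carry folding):
+ 0xa495 = 0xa495
+ 0xd42f = 0x78c5
+ 0x3c51 = 0xb516
+ 0x21ba = 0xd6d0
One's complement: ~0xd6d0
Checksum = 0x292f


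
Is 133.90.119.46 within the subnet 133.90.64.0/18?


Subnet network: 133.90.64.0
Test IP AND mask: 133.90.64.0
Yes, 133.90.119.46 is in 133.90.64.0/18


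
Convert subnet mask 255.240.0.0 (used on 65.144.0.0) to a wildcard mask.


Subnet mask: 255.240.0.0
Wildcard = 255.255.255.255 - subnet mask
255 - 255 = 0
255 - 240 = 15
255 - 0 = 255
255 - 0 = 255
Wildcard: 0.15.255.255


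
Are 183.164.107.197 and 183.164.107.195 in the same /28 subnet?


Mask: 255.255.255.240
183.164.107.197 AND mask = 183.164.107.192
183.164.107.195 AND mask = 183.164.107.192
Yes, same subnet (183.164.107.192)


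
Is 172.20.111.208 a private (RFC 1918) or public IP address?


RFC 1918 private ranges:
  10.0.0.0/8 (10.0.0.0 - 10.255.255.255)
  172.16.0.0/12 (172.16.0.0 - 172.31.255.255)
  192.168.0.0/16 (192.168.0.0 - 192.168.255.255)
Private (in 172.16.0.0/12)


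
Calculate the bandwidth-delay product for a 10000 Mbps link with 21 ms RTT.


BDP = bandwidth * RTT
= 10000 Mbps * 21 ms
= 10000 * 1e6 * 21 / 1000 bits
= 210000000 bits
= 26250000 bytes
= 25634.7656 KB
BDP = 210000000 bits (26250000 bytes)


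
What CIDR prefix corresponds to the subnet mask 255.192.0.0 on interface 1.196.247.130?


Binary: 11111111.11000000.00000000.00000000
Count leading 1s
Prefix: /10


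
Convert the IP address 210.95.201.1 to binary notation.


210 = 11010010
95 = 01011111
201 = 11001001
1 = 00000001
Binary: 11010010.01011111.11001001.00000001


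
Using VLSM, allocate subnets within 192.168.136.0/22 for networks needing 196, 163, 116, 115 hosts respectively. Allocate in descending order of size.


196 hosts -> /24 (254 usable): 192.168.136.0/24
163 hosts -> /24 (254 usable): 192.168.137.0/24
116 hosts -> /25 (126 usable): 192.168.138.0/25
115 hosts -> /25 (126 usable): 192.168.138.128/25
Allocation: 192.168.136.0/24 (196 hosts, 254 usable); 192.168.137.0/24 (163 hosts, 254 usable); 192.168.138.0/25 (116 hosts, 126 usable); 192.168.138.128/25 (115 hosts, 126 usable)


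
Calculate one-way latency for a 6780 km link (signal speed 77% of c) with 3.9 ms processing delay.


Speed = 0.77 * 3e5 km/s = 231000 km/s
Propagation delay = 6780 / 231000 = 0.0294 s = 29.3506 ms
Processing delay = 3.9 ms
Total one-way latency = 33.2506 ms


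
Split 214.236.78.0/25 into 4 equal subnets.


New prefix = 25 + 2 = 27
Each subnet has 32 addresses
  214.236.78.0/27
  214.236.78.32/27
  214.236.78.64/27
  214.236.78.96/27
Subnets: 214.236.78.0/27, 214.236.78.32/27, 214.236.78.64/27, 214.236.78.96/27


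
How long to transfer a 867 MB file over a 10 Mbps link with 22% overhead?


Effective throughput = 10 * (1 - 22/100) = 7.8 Mbps
File size in Mb = 867 * 8 = 6936 Mb
Time = 6936 / 7.8
Time = 889.2308 seconds


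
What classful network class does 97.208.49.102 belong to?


First octet: 97
Binary: 01100001
0xxxxxxx -> Class A (1-126)
Class A, default mask 255.0.0.0 (/8)


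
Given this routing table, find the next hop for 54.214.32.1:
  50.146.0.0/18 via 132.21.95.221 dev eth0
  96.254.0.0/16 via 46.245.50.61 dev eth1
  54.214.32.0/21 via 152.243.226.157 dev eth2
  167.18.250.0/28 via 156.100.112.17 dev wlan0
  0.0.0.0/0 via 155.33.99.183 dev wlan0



Longest prefix match for 54.214.32.1:
  /18 50.146.0.0: no
  /16 96.254.0.0: no
  /21 54.214.32.0: MATCH
  /28 167.18.250.0: no
  /0 0.0.0.0: MATCH
Selected: next-hop 152.243.226.157 via eth2 (matched /21)


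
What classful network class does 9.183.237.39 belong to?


First octet: 9
Binary: 00001001
0xxxxxxx -> Class A (1-126)
Class A, default mask 255.0.0.0 (/8)


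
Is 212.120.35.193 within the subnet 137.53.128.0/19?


Subnet network: 137.53.128.0
Test IP AND mask: 212.120.32.0
No, 212.120.35.193 is not in 137.53.128.0/19


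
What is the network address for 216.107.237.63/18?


IP:   11011000.01101011.11101101.00111111
Mask: 11111111.11111111.11000000.00000000
AND operation:
Net:  11011000.01101011.11000000.00000000
Network: 216.107.192.0/18


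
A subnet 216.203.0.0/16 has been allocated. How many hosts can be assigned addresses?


Host bits = 32 - 16 = 16
Total addresses = 2^16 = 65536
Usable = total - 2 (network and broadcast)
Usable hosts: 65534


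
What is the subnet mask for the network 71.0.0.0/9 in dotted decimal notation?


/9 means 9 network bits, 23 host bits
Binary: 11111111100000000000000000000000
Mask: 255.128.0.0


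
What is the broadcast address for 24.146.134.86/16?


Network: 24.146.0.0/16
Host bits = 16
Set all host bits to 1:
Broadcast: 24.146.255.255


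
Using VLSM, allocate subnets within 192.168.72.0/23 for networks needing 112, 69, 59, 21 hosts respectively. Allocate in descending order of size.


112 hosts -> /25 (126 usable): 192.168.72.0/25
69 hosts -> /25 (126 usable): 192.168.72.128/25
59 hosts -> /26 (62 usable): 192.168.73.0/26
21 hosts -> /27 (30 usable): 192.168.73.64/27
Allocation: 192.168.72.0/25 (112 hosts, 126 usable); 192.168.72.128/25 (69 hosts, 126 usable); 192.168.73.0/26 (59 hosts, 62 usable); 192.168.73.64/27 (21 hosts, 30 usable)


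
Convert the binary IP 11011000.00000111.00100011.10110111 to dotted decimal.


11011000 = 216
00000111 = 7
00100011 = 35
10110111 = 183
IP: 216.7.35.183


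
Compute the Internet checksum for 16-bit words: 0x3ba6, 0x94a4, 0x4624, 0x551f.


Sum all words (with carry folding):
+ 0x3ba6 = 0x3ba6
+ 0x94a4 = 0xd04a
+ 0x4624 = 0x166f
+ 0x551f = 0x6b8e
One's complement: ~0x6b8e
Checksum = 0x9471


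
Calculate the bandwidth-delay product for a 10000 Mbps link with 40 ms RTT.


BDP = bandwidth * RTT
= 10000 Mbps * 40 ms
= 10000 * 1e6 * 40 / 1000 bits
= 400000000 bits
= 50000000 bytes
= 48828.125 KB
BDP = 400000000 bits (50000000 bytes)


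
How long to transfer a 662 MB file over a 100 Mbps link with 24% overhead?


Effective throughput = 100 * (1 - 24/100) = 76 Mbps
File size in Mb = 662 * 8 = 5296 Mb
Time = 5296 / 76
Time = 69.6842 seconds


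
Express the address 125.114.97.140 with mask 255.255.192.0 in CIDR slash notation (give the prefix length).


Binary: 11111111.11111111.11000000.00000000
Count leading 1s
Prefix: /18


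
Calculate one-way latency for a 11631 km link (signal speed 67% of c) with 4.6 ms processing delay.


Speed = 0.67 * 3e5 km/s = 201000 km/s
Propagation delay = 11631 / 201000 = 0.0579 s = 57.8657 ms
Processing delay = 4.6 ms
Total one-way latency = 62.4657 ms


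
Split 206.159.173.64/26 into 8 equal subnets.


New prefix = 26 + 3 = 29
Each subnet has 8 addresses
  206.159.173.64/29
  206.159.173.72/29
  206.159.173.80/29
  206.159.173.88/29
  206.159.173.96/29
  206.159.173.104/29
  206.159.173.112/29
  206.159.173.120/29
Subnets: 206.159.173.64/29, 206.159.173.72/29, 206.159.173.80/29, 206.159.173.88/29, 206.159.173.96/29, 206.159.173.104/29, 206.159.173.112/29, 206.159.173.120/29


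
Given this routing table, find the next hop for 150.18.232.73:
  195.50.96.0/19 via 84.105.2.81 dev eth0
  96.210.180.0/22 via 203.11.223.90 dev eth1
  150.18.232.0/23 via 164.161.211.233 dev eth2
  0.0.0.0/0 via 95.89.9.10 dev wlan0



Longest prefix match for 150.18.232.73:
  /19 195.50.96.0: no
  /22 96.210.180.0: no
  /23 150.18.232.0: MATCH
  /0 0.0.0.0: MATCH
Selected: next-hop 164.161.211.233 via eth2 (matched /23)


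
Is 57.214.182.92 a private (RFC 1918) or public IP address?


RFC 1918 private ranges:
  10.0.0.0/8 (10.0.0.0 - 10.255.255.255)
  172.16.0.0/12 (172.16.0.0 - 172.31.255.255)
  192.168.0.0/16 (192.168.0.0 - 192.168.255.255)
Public (not in any RFC 1918 range)


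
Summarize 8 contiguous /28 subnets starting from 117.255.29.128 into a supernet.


Original prefix: /28
Number of subnets: 8 = 2^3
New prefix = 28 - 3 = 25
Supernet: 117.255.29.128/25


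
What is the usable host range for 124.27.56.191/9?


Network: 124.0.0.0
Broadcast: 124.127.255.255
First usable = network + 1
Last usable = broadcast - 1
Range: 124.0.0.1 to 124.127.255.254


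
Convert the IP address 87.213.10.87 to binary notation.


87 = 01010111
213 = 11010101
10 = 00001010
87 = 01010111
Binary: 01010111.11010101.00001010.01010111


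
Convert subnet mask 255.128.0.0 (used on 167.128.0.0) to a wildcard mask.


Subnet mask: 255.128.0.0
Wildcard = 255.255.255.255 - subnet mask
255 - 255 = 0
255 - 128 = 127
255 - 0 = 255
255 - 0 = 255
Wildcard: 0.127.255.255


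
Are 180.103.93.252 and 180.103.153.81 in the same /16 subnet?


Mask: 255.255.0.0
180.103.93.252 AND mask = 180.103.0.0
180.103.153.81 AND mask = 180.103.0.0
Yes, same subnet (180.103.0.0)


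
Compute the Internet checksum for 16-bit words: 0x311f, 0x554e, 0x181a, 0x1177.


Sum all words (with carry folding):
+ 0x311f = 0x311f
+ 0x554e = 0x866d
+ 0x181a = 0x9e87
+ 0x1177 = 0xaffe
One's complement: ~0xaffe
Checksum = 0x5001


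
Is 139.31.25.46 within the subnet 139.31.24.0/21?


Subnet network: 139.31.24.0
Test IP AND mask: 139.31.24.0
Yes, 139.31.25.46 is in 139.31.24.0/21


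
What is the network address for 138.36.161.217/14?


IP:   10001010.00100100.10100001.11011001
Mask: 11111111.11111100.00000000.00000000
AND operation:
Net:  10001010.00100100.00000000.00000000
Network: 138.36.0.0/14


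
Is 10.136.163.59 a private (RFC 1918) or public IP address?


RFC 1918 private ranges:
  10.0.0.0/8 (10.0.0.0 - 10.255.255.255)
  172.16.0.0/12 (172.16.0.0 - 172.31.255.255)
  192.168.0.0/16 (192.168.0.0 - 192.168.255.255)
Private (in 10.0.0.0/8)


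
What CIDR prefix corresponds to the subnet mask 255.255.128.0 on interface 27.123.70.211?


Binary: 11111111.11111111.10000000.00000000
Count leading 1s
Prefix: /17


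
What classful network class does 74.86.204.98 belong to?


First octet: 74
Binary: 01001010
0xxxxxxx -> Class A (1-126)
Class A, default mask 255.0.0.0 (/8)


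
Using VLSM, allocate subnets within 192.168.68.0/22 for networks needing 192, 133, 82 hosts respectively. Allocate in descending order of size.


192 hosts -> /24 (254 usable): 192.168.68.0/24
133 hosts -> /24 (254 usable): 192.168.69.0/24
82 hosts -> /25 (126 usable): 192.168.70.0/25
Allocation: 192.168.68.0/24 (192 hosts, 254 usable); 192.168.69.0/24 (133 hosts, 254 usable); 192.168.70.0/25 (82 hosts, 126 usable)


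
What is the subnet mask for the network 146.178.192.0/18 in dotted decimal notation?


/18 means 18 network bits, 14 host bits
Binary: 11111111111111111100000000000000
Mask: 255.255.192.0


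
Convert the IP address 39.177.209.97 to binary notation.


39 = 00100111
177 = 10110001
209 = 11010001
97 = 01100001
Binary: 00100111.10110001.11010001.01100001


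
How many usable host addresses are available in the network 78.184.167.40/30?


Host bits = 32 - 30 = 2
Total addresses = 2^2 = 4
Usable = total - 2 (network and broadcast)
Usable hosts: 2


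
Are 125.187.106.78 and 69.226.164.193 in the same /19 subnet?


Mask: 255.255.224.0
125.187.106.78 AND mask = 125.187.96.0
69.226.164.193 AND mask = 69.226.160.0
No, different subnets (125.187.96.0 vs 69.226.160.0)


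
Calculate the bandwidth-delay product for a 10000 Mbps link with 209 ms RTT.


BDP = bandwidth * RTT
= 10000 Mbps * 209 ms
= 10000 * 1e6 * 209 / 1000 bits
= 2090000000 bits
= 261250000 bytes
= 255126.9531 KB
BDP = 2090000000 bits (261250000 bytes)


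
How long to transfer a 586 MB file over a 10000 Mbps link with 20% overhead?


Effective throughput = 10000 * (1 - 20/100) = 8000 Mbps
File size in Mb = 586 * 8 = 4688 Mb
Time = 4688 / 8000
Time = 0.586 seconds


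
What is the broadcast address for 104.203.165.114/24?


Network: 104.203.165.0/24
Host bits = 8
Set all host bits to 1:
Broadcast: 104.203.165.255


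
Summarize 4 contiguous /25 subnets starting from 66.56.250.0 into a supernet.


Original prefix: /25
Number of subnets: 4 = 2^2
New prefix = 25 - 2 = 23
Supernet: 66.56.250.0/23


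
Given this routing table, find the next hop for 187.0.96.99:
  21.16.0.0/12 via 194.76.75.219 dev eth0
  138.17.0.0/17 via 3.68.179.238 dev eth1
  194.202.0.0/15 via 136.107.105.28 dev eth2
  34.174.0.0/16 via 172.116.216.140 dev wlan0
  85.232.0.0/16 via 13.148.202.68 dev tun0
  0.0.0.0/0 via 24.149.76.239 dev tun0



Longest prefix match for 187.0.96.99:
  /12 21.16.0.0: no
  /17 138.17.0.0: no
  /15 194.202.0.0: no
  /16 34.174.0.0: no
  /16 85.232.0.0: no
  /0 0.0.0.0: MATCH
Selected: next-hop 24.149.76.239 via tun0 (matched /0)


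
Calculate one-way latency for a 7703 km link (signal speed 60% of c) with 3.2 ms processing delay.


Speed = 0.6 * 3e5 km/s = 180000 km/s
Propagation delay = 7703 / 180000 = 0.0428 s = 42.7944 ms
Processing delay = 3.2 ms
Total one-way latency = 45.9944 ms


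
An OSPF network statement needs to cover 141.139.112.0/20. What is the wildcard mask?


Subnet mask: 255.255.240.0
Wildcard = 255.255.255.255 - subnet mask
255 - 255 = 0
255 - 255 = 0
255 - 240 = 15
255 - 0 = 255
Wildcard: 0.0.15.255


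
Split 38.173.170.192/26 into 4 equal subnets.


New prefix = 26 + 2 = 28
Each subnet has 16 addresses
  38.173.170.192/28
  38.173.170.208/28
  38.173.170.224/28
  38.173.170.240/28
Subnets: 38.173.170.192/28, 38.173.170.208/28, 38.173.170.224/28, 38.173.170.240/28


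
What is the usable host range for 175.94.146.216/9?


Network: 175.0.0.0
Broadcast: 175.127.255.255
First usable = network + 1
Last usable = broadcast - 1
Range: 175.0.0.1 to 175.127.255.254


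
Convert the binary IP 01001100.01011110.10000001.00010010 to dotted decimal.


01001100 = 76
01011110 = 94
10000001 = 129
00010010 = 18
IP: 76.94.129.18


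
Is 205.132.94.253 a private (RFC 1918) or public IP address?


RFC 1918 private ranges:
  10.0.0.0/8 (10.0.0.0 - 10.255.255.255)
  172.16.0.0/12 (172.16.0.0 - 172.31.255.255)
  192.168.0.0/16 (192.168.0.0 - 192.168.255.255)
Public (not in any RFC 1918 range)


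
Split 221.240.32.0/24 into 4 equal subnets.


New prefix = 24 + 2 = 26
Each subnet has 64 addresses
  221.240.32.0/26
  221.240.32.64/26
  221.240.32.128/26
  221.240.32.192/26
Subnets: 221.240.32.0/26, 221.240.32.64/26, 221.240.32.128/26, 221.240.32.192/26


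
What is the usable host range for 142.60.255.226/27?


Network: 142.60.255.224
Broadcast: 142.60.255.255
First usable = network + 1
Last usable = broadcast - 1
Range: 142.60.255.225 to 142.60.255.254


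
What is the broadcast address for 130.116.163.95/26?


Network: 130.116.163.64/26
Host bits = 6
Set all host bits to 1:
Broadcast: 130.116.163.127


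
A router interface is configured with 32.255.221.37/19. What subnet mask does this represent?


/19 means 19 network bits, 13 host bits
Binary: 11111111111111111110000000000000
Mask: 255.255.224.0


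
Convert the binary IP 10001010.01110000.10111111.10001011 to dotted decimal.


10001010 = 138
01110000 = 112
10111111 = 191
10001011 = 139
IP: 138.112.191.139


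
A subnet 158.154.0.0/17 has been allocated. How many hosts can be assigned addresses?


Host bits = 32 - 17 = 15
Total addresses = 2^15 = 32768
Usable = total - 2 (network and broadcast)
Usable hosts: 32766


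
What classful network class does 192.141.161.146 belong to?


First octet: 192
Binary: 11000000
110xxxxx -> Class C (192-223)
Class C, default mask 255.255.255.0 (/24)


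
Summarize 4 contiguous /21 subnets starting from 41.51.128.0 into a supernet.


Original prefix: /21
Number of subnets: 4 = 2^2
New prefix = 21 - 2 = 19
Supernet: 41.51.128.0/19


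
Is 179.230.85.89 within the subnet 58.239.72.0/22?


Subnet network: 58.239.72.0
Test IP AND mask: 179.230.84.0
No, 179.230.85.89 is not in 58.239.72.0/22


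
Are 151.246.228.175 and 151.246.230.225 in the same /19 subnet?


Mask: 255.255.224.0
151.246.228.175 AND mask = 151.246.224.0
151.246.230.225 AND mask = 151.246.224.0
Yes, same subnet (151.246.224.0)


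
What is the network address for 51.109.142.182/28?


IP:   00110011.01101101.10001110.10110110
Mask: 11111111.11111111.11111111.11110000
AND operation:
Net:  00110011.01101101.10001110.10110000
Network: 51.109.142.176/28


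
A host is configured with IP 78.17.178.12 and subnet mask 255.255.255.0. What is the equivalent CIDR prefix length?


Binary: 11111111.11111111.11111111.00000000
Count leading 1s
Prefix: /24


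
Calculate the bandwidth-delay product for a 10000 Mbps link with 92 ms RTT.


BDP = bandwidth * RTT
= 10000 Mbps * 92 ms
= 10000 * 1e6 * 92 / 1000 bits
= 920000000 bits
= 115000000 bytes
= 112304.6875 KB
BDP = 920000000 bits (115000000 bytes)


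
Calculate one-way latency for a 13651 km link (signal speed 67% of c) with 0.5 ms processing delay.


Speed = 0.67 * 3e5 km/s = 201000 km/s
Propagation delay = 13651 / 201000 = 0.0679 s = 67.9154 ms
Processing delay = 0.5 ms
Total one-way latency = 68.4154 ms


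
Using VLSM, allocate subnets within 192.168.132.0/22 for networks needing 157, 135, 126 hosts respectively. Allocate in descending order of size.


157 hosts -> /24 (254 usable): 192.168.132.0/24
135 hosts -> /24 (254 usable): 192.168.133.0/24
126 hosts -> /25 (126 usable): 192.168.134.0/25
Allocation: 192.168.132.0/24 (157 hosts, 254 usable); 192.168.133.0/24 (135 hosts, 254 usable); 192.168.134.0/25 (126 hosts, 126 usable)


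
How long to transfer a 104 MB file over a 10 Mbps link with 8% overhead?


Effective throughput = 10 * (1 - 8/100) = 9.2 Mbps
File size in Mb = 104 * 8 = 832 Mb
Time = 832 / 9.2
Time = 90.4348 seconds


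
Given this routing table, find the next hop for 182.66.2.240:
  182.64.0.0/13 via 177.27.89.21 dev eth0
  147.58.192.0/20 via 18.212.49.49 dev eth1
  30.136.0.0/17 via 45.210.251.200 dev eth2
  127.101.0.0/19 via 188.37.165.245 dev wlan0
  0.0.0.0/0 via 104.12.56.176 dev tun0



Longest prefix match for 182.66.2.240:
  /13 182.64.0.0: MATCH
  /20 147.58.192.0: no
  /17 30.136.0.0: no
  /19 127.101.0.0: no
  /0 0.0.0.0: MATCH
Selected: next-hop 177.27.89.21 via eth0 (matched /13)


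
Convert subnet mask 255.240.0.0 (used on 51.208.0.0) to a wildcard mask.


Subnet mask: 255.240.0.0
Wildcard = 255.255.255.255 - subnet mask
255 - 255 = 0
255 - 240 = 15
255 - 0 = 255
255 - 0 = 255
Wildcard: 0.15.255.255


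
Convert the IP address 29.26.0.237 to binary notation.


29 = 00011101
26 = 00011010
0 = 00000000
237 = 11101101
Binary: 00011101.00011010.00000000.11101101


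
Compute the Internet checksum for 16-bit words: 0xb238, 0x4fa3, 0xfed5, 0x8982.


Sum all words (with carry folding):
+ 0xb238 = 0xb238
+ 0x4fa3 = 0x01dc
+ 0xfed5 = 0x00b2
+ 0x8982 = 0x8a34
One's complement: ~0x8a34
Checksum = 0x75cb


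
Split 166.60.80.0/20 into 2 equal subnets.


New prefix = 20 + 1 = 21
Each subnet has 2048 addresses
  166.60.80.0/21
  166.60.88.0/21
Subnets: 166.60.80.0/21, 166.60.88.0/21


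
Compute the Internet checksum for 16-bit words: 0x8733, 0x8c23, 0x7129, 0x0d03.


Sum all words (with carry folding):
+ 0x8733 = 0x8733
+ 0x8c23 = 0x1357
+ 0x7129 = 0x8480
+ 0x0d03 = 0x9183
One's complement: ~0x9183
Checksum = 0x6e7c


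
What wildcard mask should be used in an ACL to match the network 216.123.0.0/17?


Subnet mask: 255.255.128.0
Wildcard = 255.255.255.255 - subnet mask
255 - 255 = 0
255 - 255 = 0
255 - 128 = 127
255 - 0 = 255
Wildcard: 0.0.127.255


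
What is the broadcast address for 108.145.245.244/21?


Network: 108.145.240.0/21
Host bits = 11
Set all host bits to 1:
Broadcast: 108.145.247.255


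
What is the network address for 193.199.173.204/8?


IP:   11000001.11000111.10101101.11001100
Mask: 11111111.00000000.00000000.00000000
AND operation:
Net:  11000001.00000000.00000000.00000000
Network: 193.0.0.0/8


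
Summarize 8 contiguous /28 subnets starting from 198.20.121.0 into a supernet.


Original prefix: /28
Number of subnets: 8 = 2^3
New prefix = 28 - 3 = 25
Supernet: 198.20.121.0/25


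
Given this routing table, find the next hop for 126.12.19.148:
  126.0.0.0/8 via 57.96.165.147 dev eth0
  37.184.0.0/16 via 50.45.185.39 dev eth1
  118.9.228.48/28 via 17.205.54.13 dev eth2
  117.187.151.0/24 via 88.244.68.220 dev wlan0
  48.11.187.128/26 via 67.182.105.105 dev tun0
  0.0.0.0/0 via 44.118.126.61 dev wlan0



Longest prefix match for 126.12.19.148:
  /8 126.0.0.0: MATCH
  /16 37.184.0.0: no
  /28 118.9.228.48: no
  /24 117.187.151.0: no
  /26 48.11.187.128: no
  /0 0.0.0.0: MATCH
Selected: next-hop 57.96.165.147 via eth0 (matched /8)


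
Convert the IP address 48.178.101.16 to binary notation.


48 = 00110000
178 = 10110010
101 = 01100101
16 = 00010000
Binary: 00110000.10110010.01100101.00010000


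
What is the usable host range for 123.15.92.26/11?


Network: 123.0.0.0
Broadcast: 123.31.255.255
First usable = network + 1
Last usable = broadcast - 1
Range: 123.0.0.1 to 123.31.255.254


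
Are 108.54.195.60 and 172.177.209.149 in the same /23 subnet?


Mask: 255.255.254.0
108.54.195.60 AND mask = 108.54.194.0
172.177.209.149 AND mask = 172.177.208.0
No, different subnets (108.54.194.0 vs 172.177.208.0)


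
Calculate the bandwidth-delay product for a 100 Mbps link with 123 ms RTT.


BDP = bandwidth * RTT
= 100 Mbps * 123 ms
= 100 * 1e6 * 123 / 1000 bits
= 12300000 bits
= 1537500 bytes
= 1501.4648 KB
BDP = 12300000 bits (1537500 bytes)


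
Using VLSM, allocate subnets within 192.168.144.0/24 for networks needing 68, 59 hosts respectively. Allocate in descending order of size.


68 hosts -> /25 (126 usable): 192.168.144.0/25
59 hosts -> /26 (62 usable): 192.168.144.128/26
Allocation: 192.168.144.0/25 (68 hosts, 126 usable); 192.168.144.128/26 (59 hosts, 62 usable)


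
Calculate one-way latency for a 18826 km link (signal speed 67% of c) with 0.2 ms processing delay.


Speed = 0.67 * 3e5 km/s = 201000 km/s
Propagation delay = 18826 / 201000 = 0.0937 s = 93.6617 ms
Processing delay = 0.2 ms
Total one-way latency = 93.8617 ms


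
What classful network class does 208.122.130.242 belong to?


First octet: 208
Binary: 11010000
110xxxxx -> Class C (192-223)
Class C, default mask 255.255.255.0 (/24)


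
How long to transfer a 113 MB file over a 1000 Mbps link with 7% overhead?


Effective throughput = 1000 * (1 - 7/100) = 930.0 Mbps
File size in Mb = 113 * 8 = 904 Mb
Time = 904 / 930.0
Time = 0.972 seconds


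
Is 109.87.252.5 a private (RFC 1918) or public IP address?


RFC 1918 private ranges:
  10.0.0.0/8 (10.0.0.0 - 10.255.255.255)
  172.16.0.0/12 (172.16.0.0 - 172.31.255.255)
  192.168.0.0/16 (192.168.0.0 - 192.168.255.255)
Public (not in any RFC 1918 range)


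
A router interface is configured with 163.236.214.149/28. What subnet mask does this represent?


/28 means 28 network bits, 4 host bits
Binary: 11111111111111111111111111110000
Mask: 255.255.255.240


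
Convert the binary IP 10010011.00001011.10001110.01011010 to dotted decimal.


10010011 = 147
00001011 = 11
10001110 = 142
01011010 = 90
IP: 147.11.142.90


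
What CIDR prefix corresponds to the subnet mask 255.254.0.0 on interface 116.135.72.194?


Binary: 11111111.11111110.00000000.00000000
Count leading 1s
Prefix: /15


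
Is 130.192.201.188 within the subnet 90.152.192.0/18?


Subnet network: 90.152.192.0
Test IP AND mask: 130.192.192.0
No, 130.192.201.188 is not in 90.152.192.0/18


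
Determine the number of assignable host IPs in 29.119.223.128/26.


Host bits = 32 - 26 = 6
Total addresses = 2^6 = 64
Usable = total - 2 (network and broadcast)
Usable hosts: 62


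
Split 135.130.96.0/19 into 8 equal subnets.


New prefix = 19 + 3 = 22
Each subnet has 1024 addresses
  135.130.96.0/22
  135.130.100.0/22
  135.130.104.0/22
  135.130.108.0/22
  135.130.112.0/22
  135.130.116.0/22
  135.130.120.0/22
  135.130.124.0/22
Subnets: 135.130.96.0/22, 135.130.100.0/22, 135.130.104.0/22, 135.130.108.0/22, 135.130.112.0/22, 135.130.116.0/22, 135.130.120.0/22, 135.130.124.0/22


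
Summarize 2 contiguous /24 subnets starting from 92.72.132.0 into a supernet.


Original prefix: /24
Number of subnets: 2 = 2^1
New prefix = 24 - 1 = 23
Supernet: 92.72.132.0/23


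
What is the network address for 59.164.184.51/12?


IP:   00111011.10100100.10111000.00110011
Mask: 11111111.11110000.00000000.00000000
AND operation:
Net:  00111011.10100000.00000000.00000000
Network: 59.160.0.0/12


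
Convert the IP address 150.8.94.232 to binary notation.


150 = 10010110
8 = 00001000
94 = 01011110
232 = 11101000
Binary: 10010110.00001000.01011110.11101000


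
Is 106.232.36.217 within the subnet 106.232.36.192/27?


Subnet network: 106.232.36.192
Test IP AND mask: 106.232.36.192
Yes, 106.232.36.217 is in 106.232.36.192/27


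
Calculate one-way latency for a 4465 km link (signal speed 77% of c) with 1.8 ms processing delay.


Speed = 0.77 * 3e5 km/s = 231000 km/s
Propagation delay = 4465 / 231000 = 0.0193 s = 19.329 ms
Processing delay = 1.8 ms
Total one-way latency = 21.129 ms


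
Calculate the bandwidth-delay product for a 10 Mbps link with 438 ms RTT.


BDP = bandwidth * RTT
= 10 Mbps * 438 ms
= 10 * 1e6 * 438 / 1000 bits
= 4380000 bits
= 547500 bytes
= 534.668 KB
BDP = 4380000 bits (547500 bytes)


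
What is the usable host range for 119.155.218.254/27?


Network: 119.155.218.224
Broadcast: 119.155.218.255
First usable = network + 1
Last usable = broadcast - 1
Range: 119.155.218.225 to 119.155.218.254


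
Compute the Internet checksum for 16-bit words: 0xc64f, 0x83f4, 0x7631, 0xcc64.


Sum all words (with carry folding):
+ 0xc64f = 0xc64f
+ 0x83f4 = 0x4a44
+ 0x7631 = 0xc075
+ 0xcc64 = 0x8cda
One's complement: ~0x8cda
Checksum = 0x7325


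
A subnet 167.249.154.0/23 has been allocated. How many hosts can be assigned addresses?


Host bits = 32 - 23 = 9
Total addresses = 2^9 = 512
Usable = total - 2 (network and broadcast)
Usable hosts: 510


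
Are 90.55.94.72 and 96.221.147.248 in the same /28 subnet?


Mask: 255.255.255.240
90.55.94.72 AND mask = 90.55.94.64
96.221.147.248 AND mask = 96.221.147.240
No, different subnets (90.55.94.64 vs 96.221.147.240)


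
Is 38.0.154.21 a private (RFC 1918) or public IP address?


RFC 1918 private ranges:
  10.0.0.0/8 (10.0.0.0 - 10.255.255.255)
  172.16.0.0/12 (172.16.0.0 - 172.31.255.255)
  192.168.0.0/16 (192.168.0.0 - 192.168.255.255)
Public (not in any RFC 1918 range)


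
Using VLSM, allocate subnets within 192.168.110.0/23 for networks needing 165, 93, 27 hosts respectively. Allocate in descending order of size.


165 hosts -> /24 (254 usable): 192.168.110.0/24
93 hosts -> /25 (126 usable): 192.168.111.0/25
27 hosts -> /27 (30 usable): 192.168.111.128/27
Allocation: 192.168.110.0/24 (165 hosts, 254 usable); 192.168.111.0/25 (93 hosts, 126 usable); 192.168.111.128/27 (27 hosts, 30 usable)


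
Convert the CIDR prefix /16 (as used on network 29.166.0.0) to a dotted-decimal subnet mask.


/16 means 16 network bits, 16 host bits
Binary: 11111111111111110000000000000000
Mask: 255.255.0.0


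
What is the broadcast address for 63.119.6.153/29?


Network: 63.119.6.152/29
Host bits = 3
Set all host bits to 1:
Broadcast: 63.119.6.159


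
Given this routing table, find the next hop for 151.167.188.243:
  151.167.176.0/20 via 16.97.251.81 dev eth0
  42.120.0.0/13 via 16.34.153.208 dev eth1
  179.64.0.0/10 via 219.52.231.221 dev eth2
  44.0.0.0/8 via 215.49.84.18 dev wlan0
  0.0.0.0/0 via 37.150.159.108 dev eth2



Longest prefix match for 151.167.188.243:
  /20 151.167.176.0: MATCH
  /13 42.120.0.0: no
  /10 179.64.0.0: no
  /8 44.0.0.0: no
  /0 0.0.0.0: MATCH
Selected: next-hop 16.97.251.81 via eth0 (matched /20)


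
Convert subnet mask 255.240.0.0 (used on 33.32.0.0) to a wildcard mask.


Subnet mask: 255.240.0.0
Wildcard = 255.255.255.255 - subnet mask
255 - 255 = 0
255 - 240 = 15
255 - 0 = 255
255 - 0 = 255
Wildcard: 0.15.255.255


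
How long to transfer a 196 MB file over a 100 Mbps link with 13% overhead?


Effective throughput = 100 * (1 - 13/100) = 87 Mbps
File size in Mb = 196 * 8 = 1568 Mb
Time = 1568 / 87
Time = 18.023 seconds


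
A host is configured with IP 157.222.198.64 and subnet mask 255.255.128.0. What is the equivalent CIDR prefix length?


Binary: 11111111.11111111.10000000.00000000
Count leading 1s
Prefix: /17


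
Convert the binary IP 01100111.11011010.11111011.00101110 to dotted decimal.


01100111 = 103
11011010 = 218
11111011 = 251
00101110 = 46
IP: 103.218.251.46


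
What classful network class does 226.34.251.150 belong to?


First octet: 226
Binary: 11100010
1110xxxx -> Class D (224-239)
Class D (multicast), default mask N/A


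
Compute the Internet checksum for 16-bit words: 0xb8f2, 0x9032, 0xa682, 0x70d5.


Sum all words (with carry folding):
+ 0xb8f2 = 0xb8f2
+ 0x9032 = 0x4925
+ 0xa682 = 0xefa7
+ 0x70d5 = 0x607d
One's complement: ~0x607d
Checksum = 0x9f82


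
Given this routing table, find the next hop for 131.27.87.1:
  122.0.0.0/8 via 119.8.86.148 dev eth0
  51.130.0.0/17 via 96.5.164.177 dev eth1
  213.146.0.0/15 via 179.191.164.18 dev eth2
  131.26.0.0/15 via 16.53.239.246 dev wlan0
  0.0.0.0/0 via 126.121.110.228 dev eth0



Longest prefix match for 131.27.87.1:
  /8 122.0.0.0: no
  /17 51.130.0.0: no
  /15 213.146.0.0: no
  /15 131.26.0.0: MATCH
  /0 0.0.0.0: MATCH
Selected: next-hop 16.53.239.246 via wlan0 (matched /15)


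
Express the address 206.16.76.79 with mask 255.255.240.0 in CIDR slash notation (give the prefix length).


Binary: 11111111.11111111.11110000.00000000
Count leading 1s
Prefix: /20


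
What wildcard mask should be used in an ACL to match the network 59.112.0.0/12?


Subnet mask: 255.240.0.0
Wildcard = 255.255.255.255 - subnet mask
255 - 255 = 0
255 - 240 = 15
255 - 0 = 255
255 - 0 = 255
Wildcard: 0.15.255.255


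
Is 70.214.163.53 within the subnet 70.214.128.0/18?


Subnet network: 70.214.128.0
Test IP AND mask: 70.214.128.0
Yes, 70.214.163.53 is in 70.214.128.0/18


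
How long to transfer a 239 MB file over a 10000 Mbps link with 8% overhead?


Effective throughput = 10000 * (1 - 8/100) = 9200 Mbps
File size in Mb = 239 * 8 = 1912 Mb
Time = 1912 / 9200
Time = 0.2078 seconds


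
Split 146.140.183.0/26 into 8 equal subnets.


New prefix = 26 + 3 = 29
Each subnet has 8 addresses
  146.140.183.0/29
  146.140.183.8/29
  146.140.183.16/29
  146.140.183.24/29
  146.140.183.32/29
  146.140.183.40/29
  146.140.183.48/29
  146.140.183.56/29
Subnets: 146.140.183.0/29, 146.140.183.8/29, 146.140.183.16/29, 146.140.183.24/29, 146.140.183.32/29, 146.140.183.40/29, 146.140.183.48/29, 146.140.183.56/29


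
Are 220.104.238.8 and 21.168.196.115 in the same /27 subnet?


Mask: 255.255.255.224
220.104.238.8 AND mask = 220.104.238.0
21.168.196.115 AND mask = 21.168.196.96
No, different subnets (220.104.238.0 vs 21.168.196.96)


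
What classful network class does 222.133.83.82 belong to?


First octet: 222
Binary: 11011110
110xxxxx -> Class C (192-223)
Class C, default mask 255.255.255.0 (/24)


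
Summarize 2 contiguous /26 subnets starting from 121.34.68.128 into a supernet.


Original prefix: /26
Number of subnets: 2 = 2^1
New prefix = 26 - 1 = 25
Supernet: 121.34.68.128/25


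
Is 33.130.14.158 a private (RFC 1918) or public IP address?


RFC 1918 private ranges:
  10.0.0.0/8 (10.0.0.0 - 10.255.255.255)
  172.16.0.0/12 (172.16.0.0 - 172.31.255.255)
  192.168.0.0/16 (192.168.0.0 - 192.168.255.255)
Public (not in any RFC 1918 range)


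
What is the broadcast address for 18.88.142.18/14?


Network: 18.88.0.0/14
Host bits = 18
Set all host bits to 1:
Broadcast: 18.91.255.255


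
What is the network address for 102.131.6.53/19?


IP:   01100110.10000011.00000110.00110101
Mask: 11111111.11111111.11100000.00000000
AND operation:
Net:  01100110.10000011.00000000.00000000
Network: 102.131.0.0/19


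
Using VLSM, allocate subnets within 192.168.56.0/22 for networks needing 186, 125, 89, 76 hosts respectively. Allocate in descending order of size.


186 hosts -> /24 (254 usable): 192.168.56.0/24
125 hosts -> /25 (126 usable): 192.168.57.0/25
89 hosts -> /25 (126 usable): 192.168.57.128/25
76 hosts -> /25 (126 usable): 192.168.58.0/25
Allocation: 192.168.56.0/24 (186 hosts, 254 usable); 192.168.57.0/25 (125 hosts, 126 usable); 192.168.57.128/25 (89 hosts, 126 usable); 192.168.58.0/25 (76 hosts, 126 usable)


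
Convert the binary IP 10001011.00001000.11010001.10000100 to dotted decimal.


10001011 = 139
00001000 = 8
11010001 = 209
10000100 = 132
IP: 139.8.209.132


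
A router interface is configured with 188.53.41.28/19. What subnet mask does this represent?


/19 means 19 network bits, 13 host bits
Binary: 11111111111111111110000000000000
Mask: 255.255.224.0


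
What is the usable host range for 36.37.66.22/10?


Network: 36.0.0.0
Broadcast: 36.63.255.255
First usable = network + 1
Last usable = broadcast - 1
Range: 36.0.0.1 to 36.63.255.254


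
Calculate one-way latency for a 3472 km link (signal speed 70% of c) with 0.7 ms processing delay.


Speed = 0.7 * 3e5 km/s = 210000 km/s
Propagation delay = 3472 / 210000 = 0.0165 s = 16.5333 ms
Processing delay = 0.7 ms
Total one-way latency = 17.2333 ms


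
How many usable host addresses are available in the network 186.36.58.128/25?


Host bits = 32 - 25 = 7
Total addresses = 2^7 = 128
Usable = total - 2 (network and broadcast)
Usable hosts: 126


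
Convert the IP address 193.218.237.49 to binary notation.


193 = 11000001
218 = 11011010
237 = 11101101
49 = 00110001
Binary: 11000001.11011010.11101101.00110001


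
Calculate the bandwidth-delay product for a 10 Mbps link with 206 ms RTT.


BDP = bandwidth * RTT
= 10 Mbps * 206 ms
= 10 * 1e6 * 206 / 1000 bits
= 2060000 bits
= 257500 bytes
= 251.4648 KB
BDP = 2060000 bits (257500 bytes)


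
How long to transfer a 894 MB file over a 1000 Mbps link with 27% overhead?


Effective throughput = 1000 * (1 - 27/100) = 730 Mbps
File size in Mb = 894 * 8 = 7152 Mb
Time = 7152 / 730
Time = 9.7973 seconds


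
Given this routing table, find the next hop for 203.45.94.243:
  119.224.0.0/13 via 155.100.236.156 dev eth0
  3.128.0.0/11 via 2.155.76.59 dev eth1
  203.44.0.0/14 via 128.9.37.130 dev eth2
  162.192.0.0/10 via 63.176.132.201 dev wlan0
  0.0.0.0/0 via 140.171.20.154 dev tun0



Longest prefix match for 203.45.94.243:
  /13 119.224.0.0: no
  /11 3.128.0.0: no
  /14 203.44.0.0: MATCH
  /10 162.192.0.0: no
  /0 0.0.0.0: MATCH
Selected: next-hop 128.9.37.130 via eth2 (matched /14)


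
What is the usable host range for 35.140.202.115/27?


Network: 35.140.202.96
Broadcast: 35.140.202.127
First usable = network + 1
Last usable = broadcast - 1
Range: 35.140.202.97 to 35.140.202.126


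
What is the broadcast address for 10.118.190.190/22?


Network: 10.118.188.0/22
Host bits = 10
Set all host bits to 1:
Broadcast: 10.118.191.255


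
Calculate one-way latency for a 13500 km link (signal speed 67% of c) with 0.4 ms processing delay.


Speed = 0.67 * 3e5 km/s = 201000 km/s
Propagation delay = 13500 / 201000 = 0.0672 s = 67.1642 ms
Processing delay = 0.4 ms
Total one-way latency = 67.5642 ms


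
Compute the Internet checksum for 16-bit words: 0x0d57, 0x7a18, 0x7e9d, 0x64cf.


Sum all words (with carry folding):
+ 0x0d57 = 0x0d57
+ 0x7a18 = 0x876f
+ 0x7e9d = 0x060d
+ 0x64cf = 0x6adc
One's complement: ~0x6adc
Checksum = 0x9523


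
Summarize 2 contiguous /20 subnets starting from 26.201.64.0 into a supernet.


Original prefix: /20
Number of subnets: 2 = 2^1
New prefix = 20 - 1 = 19
Supernet: 26.201.64.0/19


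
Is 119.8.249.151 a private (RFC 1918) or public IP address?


RFC 1918 private ranges:
  10.0.0.0/8 (10.0.0.0 - 10.255.255.255)
  172.16.0.0/12 (172.16.0.0 - 172.31.255.255)
  192.168.0.0/16 (192.168.0.0 - 192.168.255.255)
Public (not in any RFC 1918 range)


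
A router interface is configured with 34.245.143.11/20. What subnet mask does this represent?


/20 means 20 network bits, 12 host bits
Binary: 11111111111111111111000000000000
Mask: 255.255.240.0


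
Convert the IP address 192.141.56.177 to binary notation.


192 = 11000000
141 = 10001101
56 = 00111000
177 = 10110001
Binary: 11000000.10001101.00111000.10110001


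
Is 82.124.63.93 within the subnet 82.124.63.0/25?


Subnet network: 82.124.63.0
Test IP AND mask: 82.124.63.0
Yes, 82.124.63.93 is in 82.124.63.0/25


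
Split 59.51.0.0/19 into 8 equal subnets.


New prefix = 19 + 3 = 22
Each subnet has 1024 addresses
  59.51.0.0/22
  59.51.4.0/22
  59.51.8.0/22
  59.51.12.0/22
  59.51.16.0/22
  59.51.20.0/22
  59.51.24.0/22
  59.51.28.0/22
Subnets: 59.51.0.0/22, 59.51.4.0/22, 59.51.8.0/22, 59.51.12.0/22, 59.51.16.0/22, 59.51.20.0/22, 59.51.24.0/22, 59.51.28.0/22


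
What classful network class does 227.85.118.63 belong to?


First octet: 227
Binary: 11100011
1110xxxx -> Class D (224-239)
Class D (multicast), default mask N/A


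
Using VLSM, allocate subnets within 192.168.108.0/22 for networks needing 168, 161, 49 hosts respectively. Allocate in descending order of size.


168 hosts -> /24 (254 usable): 192.168.108.0/24
161 hosts -> /24 (254 usable): 192.168.109.0/24
49 hosts -> /26 (62 usable): 192.168.110.0/26
Allocation: 192.168.108.0/24 (168 hosts, 254 usable); 192.168.109.0/24 (161 hosts, 254 usable); 192.168.110.0/26 (49 hosts, 62 usable)


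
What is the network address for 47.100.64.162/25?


IP:   00101111.01100100.01000000.10100010
Mask: 11111111.11111111.11111111.10000000
AND operation:
Net:  00101111.01100100.01000000.10000000
Network: 47.100.64.128/25


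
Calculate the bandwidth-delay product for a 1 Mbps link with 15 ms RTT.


BDP = bandwidth * RTT
= 1 Mbps * 15 ms
= 1 * 1e6 * 15 / 1000 bits
= 15000 bits
= 1875 bytes
= 1.8311 KB
BDP = 15000 bits (1875 bytes)


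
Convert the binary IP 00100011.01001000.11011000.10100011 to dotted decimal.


00100011 = 35
01001000 = 72
11011000 = 216
10100011 = 163
IP: 35.72.216.163


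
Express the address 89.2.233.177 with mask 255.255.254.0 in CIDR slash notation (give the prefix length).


Binary: 11111111.11111111.11111110.00000000
Count leading 1s
Prefix: /23
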